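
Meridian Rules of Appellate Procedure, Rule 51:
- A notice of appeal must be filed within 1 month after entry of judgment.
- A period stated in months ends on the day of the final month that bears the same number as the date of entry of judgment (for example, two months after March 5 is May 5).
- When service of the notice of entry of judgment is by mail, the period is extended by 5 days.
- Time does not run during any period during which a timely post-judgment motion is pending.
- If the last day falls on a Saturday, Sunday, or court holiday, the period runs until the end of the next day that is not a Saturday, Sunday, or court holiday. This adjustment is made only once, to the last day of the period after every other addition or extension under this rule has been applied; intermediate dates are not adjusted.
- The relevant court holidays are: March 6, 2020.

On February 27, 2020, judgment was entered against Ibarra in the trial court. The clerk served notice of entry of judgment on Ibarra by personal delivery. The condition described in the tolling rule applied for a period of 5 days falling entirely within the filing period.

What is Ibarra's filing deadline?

1 month after February 27, 2020 is March 27, 2020.
Service was not by mail, so no mail extension applies.
Tolling adds 5 days: March 27, 2020 + 5 days = April 1, 2020.
April 1, 2020 is a Wednesday and not a court holiday, so no extension applies.

April 1, 2020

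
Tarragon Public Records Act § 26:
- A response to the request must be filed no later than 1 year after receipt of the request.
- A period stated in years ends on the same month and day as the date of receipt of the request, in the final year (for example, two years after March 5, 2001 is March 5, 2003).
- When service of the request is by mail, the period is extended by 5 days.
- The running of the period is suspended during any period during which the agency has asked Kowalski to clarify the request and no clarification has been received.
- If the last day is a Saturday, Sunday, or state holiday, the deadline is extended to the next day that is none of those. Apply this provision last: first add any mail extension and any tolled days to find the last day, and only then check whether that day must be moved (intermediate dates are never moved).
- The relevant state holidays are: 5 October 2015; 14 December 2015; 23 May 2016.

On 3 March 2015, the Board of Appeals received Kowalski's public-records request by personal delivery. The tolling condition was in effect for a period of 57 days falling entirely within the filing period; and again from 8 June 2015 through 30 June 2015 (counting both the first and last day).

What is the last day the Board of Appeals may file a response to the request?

1 year after 3 March 2015 is March 3, 2016.
Service was not by mail, so no mail extension applies.
Tolling adds 57 days: March 3, 2016 + 57 days = April 29, 2016.
From June 8, 2015 through June 30, 2015 inclusive is 23 days; tolling adds 23 days: April 29, 2016 + 23 days = May 22, 2016.
May 22, 2016 is Sunday; May 23, 2016 is a listed holiday. The next qualifying day is May 24, 2016.

May 24, 2016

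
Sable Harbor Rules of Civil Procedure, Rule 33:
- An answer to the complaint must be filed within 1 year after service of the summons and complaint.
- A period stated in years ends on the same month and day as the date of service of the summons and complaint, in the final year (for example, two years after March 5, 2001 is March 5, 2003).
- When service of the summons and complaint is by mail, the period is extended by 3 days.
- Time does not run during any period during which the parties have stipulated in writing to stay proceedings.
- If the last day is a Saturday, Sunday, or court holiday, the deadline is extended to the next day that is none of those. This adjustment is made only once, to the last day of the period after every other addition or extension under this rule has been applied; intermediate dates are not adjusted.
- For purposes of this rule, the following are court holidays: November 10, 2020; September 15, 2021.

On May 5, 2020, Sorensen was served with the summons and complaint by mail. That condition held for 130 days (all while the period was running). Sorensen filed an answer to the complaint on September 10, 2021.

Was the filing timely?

Yes

1 year after May 5, 2020 is May 5, 2021.
Service was by mail, adding 3 days: May 5, 2021 + 3 days = May 8, 2021.
Tolling adds 130 days: May 8, 2021 + 130 days = September 15, 2021.
September 15, 2021 is a listed holiday. The next qualifying day is September 16, 2021.
The deadline is September 16, 2021; the filing on September 10, 2021 is on or before that date.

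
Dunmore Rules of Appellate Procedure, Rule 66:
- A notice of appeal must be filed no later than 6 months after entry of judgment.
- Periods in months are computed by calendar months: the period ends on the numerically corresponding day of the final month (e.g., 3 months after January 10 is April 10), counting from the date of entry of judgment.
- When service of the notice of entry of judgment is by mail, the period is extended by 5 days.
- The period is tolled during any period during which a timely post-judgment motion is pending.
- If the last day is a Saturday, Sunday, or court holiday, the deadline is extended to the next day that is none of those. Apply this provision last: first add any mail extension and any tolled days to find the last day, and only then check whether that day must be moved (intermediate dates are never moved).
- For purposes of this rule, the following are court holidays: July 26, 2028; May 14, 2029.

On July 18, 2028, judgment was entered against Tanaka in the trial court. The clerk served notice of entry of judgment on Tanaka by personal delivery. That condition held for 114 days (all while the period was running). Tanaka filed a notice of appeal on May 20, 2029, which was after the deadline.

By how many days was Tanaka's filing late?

6 months after July 18, 2028 is January 18, 2029.
Service was not by mail, so no mail extension applies.
Tolling adds 114 days: January 18, 2029 + 114 days = May 12, 2029.
May 12, 2029 is Saturday; May 13, 2029 is Sunday; May 14, 2029 is a listed holiday. The next qualifying day is May 15, 2029.
The deadline is May 15, 2029; from May 15, 2029 to May 20, 2029 is 5 days.

5 days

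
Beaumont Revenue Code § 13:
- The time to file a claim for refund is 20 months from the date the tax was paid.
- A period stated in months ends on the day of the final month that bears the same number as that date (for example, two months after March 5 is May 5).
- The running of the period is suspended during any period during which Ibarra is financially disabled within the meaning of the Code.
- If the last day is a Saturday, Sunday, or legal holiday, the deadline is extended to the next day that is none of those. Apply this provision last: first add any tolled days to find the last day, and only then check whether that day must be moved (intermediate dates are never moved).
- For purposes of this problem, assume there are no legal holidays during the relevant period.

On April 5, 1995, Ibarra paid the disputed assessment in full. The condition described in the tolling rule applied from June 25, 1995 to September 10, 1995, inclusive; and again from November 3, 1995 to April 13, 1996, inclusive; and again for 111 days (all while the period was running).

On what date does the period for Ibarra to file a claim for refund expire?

November 24, 1997

20 months after April 5, 1995 is December 5, 1996.
From June 25, 1995 through September 10, 1995 inclusive is 78 days; tolling adds 78 days: December 5, 1996 + 78 days = February 21, 1997.
From November 3, 1995 through April 13, 1996 inclusive is 163 days; tolling adds 163 days: February 21, 1997 + 163 days = August 3, 1997.
Tolling adds 111 days: August 3, 1997 + 111 days = November 22, 1997.
November 22, 1997 is Saturday; November 23, 1997 is Sunday. The next qualifying day is November 24, 1997.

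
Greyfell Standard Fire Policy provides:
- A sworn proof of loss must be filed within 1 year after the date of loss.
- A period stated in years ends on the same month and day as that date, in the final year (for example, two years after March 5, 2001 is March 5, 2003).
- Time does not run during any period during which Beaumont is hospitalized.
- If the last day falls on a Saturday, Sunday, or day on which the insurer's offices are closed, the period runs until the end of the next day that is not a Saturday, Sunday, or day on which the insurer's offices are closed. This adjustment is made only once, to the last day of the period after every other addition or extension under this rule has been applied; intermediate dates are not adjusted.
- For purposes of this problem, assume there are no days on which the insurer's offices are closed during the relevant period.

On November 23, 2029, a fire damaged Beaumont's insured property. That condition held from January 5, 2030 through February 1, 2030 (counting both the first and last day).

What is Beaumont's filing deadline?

1 year after November 23, 2029 is November 23, 2030.
From January 5, 2030 through February 1, 2030 inclusive is 28 days; tolling adds 28 days: November 23, 2030 + 28 days = December 21, 2030.
December 21, 2030 is Saturday; December 22, 2030 is Sunday. The next qualifying day is December 23, 2030.

December 23, 2030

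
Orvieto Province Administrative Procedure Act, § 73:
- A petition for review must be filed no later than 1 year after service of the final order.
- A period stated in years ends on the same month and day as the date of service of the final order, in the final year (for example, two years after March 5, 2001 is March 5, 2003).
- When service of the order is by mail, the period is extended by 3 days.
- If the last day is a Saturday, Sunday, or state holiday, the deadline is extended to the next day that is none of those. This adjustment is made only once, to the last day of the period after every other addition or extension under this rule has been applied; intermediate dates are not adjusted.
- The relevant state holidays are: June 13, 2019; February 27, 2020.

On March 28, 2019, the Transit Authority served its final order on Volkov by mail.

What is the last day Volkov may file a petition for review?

March 31, 2020

1 year after March 28, 2019 is March 28, 2020.
Service was by mail, adding 3 days: March 28, 2020 + 3 days = March 31, 2020.
March 31, 2020 is a Tuesday and not a state holiday, so no extension applies.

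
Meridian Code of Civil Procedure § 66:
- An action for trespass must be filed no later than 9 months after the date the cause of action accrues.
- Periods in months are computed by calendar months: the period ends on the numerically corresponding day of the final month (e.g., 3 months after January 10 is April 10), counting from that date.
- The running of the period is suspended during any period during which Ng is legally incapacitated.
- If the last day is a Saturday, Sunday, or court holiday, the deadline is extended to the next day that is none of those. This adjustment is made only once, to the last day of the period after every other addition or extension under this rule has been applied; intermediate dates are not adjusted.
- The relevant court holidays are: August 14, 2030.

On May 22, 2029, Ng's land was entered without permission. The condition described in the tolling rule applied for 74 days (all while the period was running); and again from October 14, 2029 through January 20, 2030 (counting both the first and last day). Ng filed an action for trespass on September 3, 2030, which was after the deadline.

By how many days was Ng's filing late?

9 months after May 22, 2029 is February 22, 2030.
Tolling adds 74 days: February 22, 2030 + 74 days = May 7, 2030.
From October 14, 2029 through January 20, 2030 inclusive is 99 days; tolling adds 99 days: May 7, 2030 + 99 days = August 14, 2030.
August 14, 2030 is a listed holiday. The next qualifying day is August 15, 2030.
The deadline is August 15, 2030; from August 15, 2030 to September 3, 2030 is 19 days.

19 days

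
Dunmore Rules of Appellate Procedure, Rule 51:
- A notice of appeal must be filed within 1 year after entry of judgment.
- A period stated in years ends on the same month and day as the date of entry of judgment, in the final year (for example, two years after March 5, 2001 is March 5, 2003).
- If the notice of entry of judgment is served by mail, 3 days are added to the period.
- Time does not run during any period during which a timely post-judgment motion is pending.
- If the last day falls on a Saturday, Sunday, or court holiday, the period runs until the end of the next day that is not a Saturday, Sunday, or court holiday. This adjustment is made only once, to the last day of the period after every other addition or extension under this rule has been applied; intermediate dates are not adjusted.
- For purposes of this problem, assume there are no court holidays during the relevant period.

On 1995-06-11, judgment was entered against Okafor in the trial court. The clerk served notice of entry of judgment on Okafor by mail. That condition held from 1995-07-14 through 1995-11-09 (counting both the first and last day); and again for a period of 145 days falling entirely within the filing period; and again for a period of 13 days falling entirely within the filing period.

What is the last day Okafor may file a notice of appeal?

March 18, 1997

1 year after 1995-06-11 is June 11, 1996.
Service was by mail, adding 3 days: June 11, 1996 + 3 days = June 14, 1996.
From July 14, 1995 through November 9, 1995 inclusive is 119 days; tolling adds 119 days: June 14, 1996 + 119 days = October 11, 1996.
Tolling adds 145 days: October 11, 1996 + 145 days = March 5, 1997.
Tolling adds 13 days: March 5, 1997 + 13 days = March 18, 1997.
March 18, 1997 is a Tuesday and not a court holiday, so no extension applies.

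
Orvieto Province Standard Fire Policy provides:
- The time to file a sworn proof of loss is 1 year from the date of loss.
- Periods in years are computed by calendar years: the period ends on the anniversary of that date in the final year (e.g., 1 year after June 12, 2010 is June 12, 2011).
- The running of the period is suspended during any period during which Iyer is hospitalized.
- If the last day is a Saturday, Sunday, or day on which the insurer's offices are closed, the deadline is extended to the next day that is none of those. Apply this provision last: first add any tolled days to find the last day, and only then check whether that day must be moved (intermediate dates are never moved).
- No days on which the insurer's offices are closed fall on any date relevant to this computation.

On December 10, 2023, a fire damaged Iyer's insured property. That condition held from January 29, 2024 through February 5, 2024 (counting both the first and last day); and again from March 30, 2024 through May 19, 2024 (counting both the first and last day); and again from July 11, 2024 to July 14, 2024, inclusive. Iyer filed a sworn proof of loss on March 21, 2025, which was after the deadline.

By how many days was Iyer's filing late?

38 days

1 year after December 10, 2023 is December 10, 2024.
From January 29, 2024 through February 5, 2024 inclusive is 8 days; tolling adds 8 days: December 10, 2024 + 8 days = December 18, 2024.
From March 30, 2024 through May 19, 2024 inclusive is 51 days; tolling adds 51 days: December 18, 2024 + 51 days = February 7, 2025.
From July 11, 2024 through July 14, 2024 inclusive is 4 days; tolling adds 4 days: February 7, 2025 + 4 days = February 11, 2025.
February 11, 2025 is a Tuesday and not a day on which the insurer's offices are closed, so no extension applies.
The deadline is February 11, 2025; from February 11, 2025 to March 21, 2025 is 38 days.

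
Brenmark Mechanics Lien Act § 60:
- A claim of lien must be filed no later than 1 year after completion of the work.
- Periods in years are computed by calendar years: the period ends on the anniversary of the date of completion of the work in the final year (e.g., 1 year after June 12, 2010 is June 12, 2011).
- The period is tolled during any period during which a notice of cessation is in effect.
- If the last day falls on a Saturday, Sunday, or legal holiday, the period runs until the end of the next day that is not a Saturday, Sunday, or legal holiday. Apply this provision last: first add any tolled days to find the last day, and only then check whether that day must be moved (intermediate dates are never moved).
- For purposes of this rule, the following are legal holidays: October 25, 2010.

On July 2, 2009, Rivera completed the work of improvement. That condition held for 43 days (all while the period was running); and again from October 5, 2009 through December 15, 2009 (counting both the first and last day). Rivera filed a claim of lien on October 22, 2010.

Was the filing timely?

1 year after July 2, 2009 is July 2, 2010.
Tolling adds 43 days: July 2, 2010 + 43 days = August 14, 2010.
From October 5, 2009 through December 15, 2009 inclusive is 72 days; tolling adds 72 days: August 14, 2010 + 72 days = October 25, 2010.
October 25, 2010 is a listed holiday. The next qualifying day is October 26, 2010.
The deadline is October 26, 2010; the filing on October 22, 2010 is on or before that date.

Yes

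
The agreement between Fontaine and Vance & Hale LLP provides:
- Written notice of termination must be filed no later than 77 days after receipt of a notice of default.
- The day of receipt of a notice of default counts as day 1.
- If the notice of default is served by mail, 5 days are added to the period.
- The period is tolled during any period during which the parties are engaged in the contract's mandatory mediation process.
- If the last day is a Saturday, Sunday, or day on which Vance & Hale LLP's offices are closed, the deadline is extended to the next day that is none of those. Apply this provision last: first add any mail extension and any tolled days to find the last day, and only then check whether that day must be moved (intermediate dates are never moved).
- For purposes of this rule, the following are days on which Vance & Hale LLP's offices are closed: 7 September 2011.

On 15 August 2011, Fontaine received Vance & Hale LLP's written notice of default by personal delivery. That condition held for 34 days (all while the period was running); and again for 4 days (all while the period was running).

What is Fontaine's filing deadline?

Counting 15 August 2011 as day 1, day 77 is October 30, 2011.
Service was not by mail, so no mail extension applies.
Tolling adds 34 days: October 30, 2011 + 34 days = December 3, 2011.
Tolling adds 4 days: December 3, 2011 + 4 days = December 7, 2011.
December 7, 2011 is a Wednesday and not a day on which Vance & Hale LLP's offices are closed, so no extension applies.

December 7, 2011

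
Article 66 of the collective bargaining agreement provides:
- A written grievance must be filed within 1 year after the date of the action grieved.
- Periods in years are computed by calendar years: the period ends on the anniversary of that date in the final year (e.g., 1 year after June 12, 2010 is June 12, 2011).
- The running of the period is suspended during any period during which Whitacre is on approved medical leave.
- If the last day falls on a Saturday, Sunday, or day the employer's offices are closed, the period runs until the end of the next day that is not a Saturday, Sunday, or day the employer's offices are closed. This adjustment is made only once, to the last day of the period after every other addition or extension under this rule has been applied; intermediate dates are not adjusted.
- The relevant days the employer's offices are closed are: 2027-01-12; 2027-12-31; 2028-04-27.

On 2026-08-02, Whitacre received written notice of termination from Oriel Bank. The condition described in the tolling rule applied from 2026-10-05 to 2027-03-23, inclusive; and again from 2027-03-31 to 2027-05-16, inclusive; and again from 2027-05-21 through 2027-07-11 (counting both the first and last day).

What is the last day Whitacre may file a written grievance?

1 year after 2026-08-02 is August 2, 2027.
From October 5, 2026 through March 23, 2027 inclusive is 170 days; tolling adds 170 days: August 2, 2027 + 170 days = January 19, 2028.
From March 31, 2027 through May 16, 2027 inclusive is 47 days; tolling adds 47 days: January 19, 2028 + 47 days = March 6, 2028.
From May 21, 2027 through July 11, 2027 inclusive is 52 days; tolling adds 52 days: March 6, 2028 + 52 days = April 27, 2028.
April 27, 2028 is a listed holiday. The next qualifying day is April 28, 2028.

April 28, 2028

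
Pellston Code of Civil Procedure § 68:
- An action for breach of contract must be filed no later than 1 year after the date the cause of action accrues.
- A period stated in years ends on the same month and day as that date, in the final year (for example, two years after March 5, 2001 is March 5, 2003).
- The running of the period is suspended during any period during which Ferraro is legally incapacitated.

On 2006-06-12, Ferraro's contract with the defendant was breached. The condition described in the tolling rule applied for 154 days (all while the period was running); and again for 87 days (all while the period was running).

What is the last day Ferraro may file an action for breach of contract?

February 8, 2008

1 year after 2006-06-12 is June 12, 2007.
Tolling adds 154 days: June 12, 2007 + 154 days = November 13, 2007.
Tolling adds 87 days: November 13, 2007 + 87 days = February 8, 2008.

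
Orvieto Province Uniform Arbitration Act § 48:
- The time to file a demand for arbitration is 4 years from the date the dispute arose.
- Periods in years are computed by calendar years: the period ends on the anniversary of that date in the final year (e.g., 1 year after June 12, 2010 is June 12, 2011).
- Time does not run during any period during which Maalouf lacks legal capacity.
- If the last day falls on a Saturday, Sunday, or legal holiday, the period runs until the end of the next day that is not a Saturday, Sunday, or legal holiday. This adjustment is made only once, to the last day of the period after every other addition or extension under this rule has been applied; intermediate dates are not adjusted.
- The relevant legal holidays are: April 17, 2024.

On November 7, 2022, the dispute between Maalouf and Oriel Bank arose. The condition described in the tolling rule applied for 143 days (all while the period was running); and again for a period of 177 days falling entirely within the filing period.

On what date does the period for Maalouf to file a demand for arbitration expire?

4 years after November 7, 2022 is November 7, 2026.
Tolling adds 143 days: November 7, 2026 + 143 days = March 30, 2027.
Tolling adds 177 days: March 30, 2027 + 177 days = September 23, 2027.
September 23, 2027 is a Thursday and not a legal holiday, so no extension applies.

September 23, 2027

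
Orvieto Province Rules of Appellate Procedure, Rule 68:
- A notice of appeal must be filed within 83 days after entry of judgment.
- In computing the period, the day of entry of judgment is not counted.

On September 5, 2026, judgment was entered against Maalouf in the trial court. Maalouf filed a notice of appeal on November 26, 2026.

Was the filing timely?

83 days after September 5, 2026 is November 27, 2026.
The deadline is November 27, 2026; the filing on November 26, 2026 is on or before that date.

Yes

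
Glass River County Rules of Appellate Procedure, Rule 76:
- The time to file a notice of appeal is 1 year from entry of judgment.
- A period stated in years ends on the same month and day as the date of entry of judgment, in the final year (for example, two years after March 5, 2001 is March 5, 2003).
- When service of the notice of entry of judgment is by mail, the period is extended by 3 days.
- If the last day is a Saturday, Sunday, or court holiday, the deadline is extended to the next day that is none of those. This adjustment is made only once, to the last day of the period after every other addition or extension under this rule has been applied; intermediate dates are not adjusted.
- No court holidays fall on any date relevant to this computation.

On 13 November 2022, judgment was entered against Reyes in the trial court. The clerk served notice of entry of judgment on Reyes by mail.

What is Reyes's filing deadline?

November 16, 2023

1 year after 13 November 2022 is November 13, 2023.
Service was by mail, adding 3 days: November 13, 2023 + 3 days = November 16, 2023.
November 16, 2023 is a Thursday and not a court holiday, so no extension applies.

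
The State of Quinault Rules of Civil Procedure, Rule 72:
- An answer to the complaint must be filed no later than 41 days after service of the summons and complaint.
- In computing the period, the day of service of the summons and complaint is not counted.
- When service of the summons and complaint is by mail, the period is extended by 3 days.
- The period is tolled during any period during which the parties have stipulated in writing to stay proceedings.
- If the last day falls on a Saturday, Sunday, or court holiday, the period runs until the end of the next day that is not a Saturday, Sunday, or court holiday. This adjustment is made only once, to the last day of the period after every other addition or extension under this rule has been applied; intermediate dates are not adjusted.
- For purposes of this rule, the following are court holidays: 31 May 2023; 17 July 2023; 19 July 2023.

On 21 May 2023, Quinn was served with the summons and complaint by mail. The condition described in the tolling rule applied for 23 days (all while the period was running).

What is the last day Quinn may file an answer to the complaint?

July 27, 2023

41 days after 21 May 2023 is July 1, 2023.
Service was by mail, adding 3 days: July 1, 2023 + 3 days = July 4, 2023.
Tolling adds 23 days: July 4, 2023 + 23 days = July 27, 2023.
July 27, 2023 is a Thursday and not a court holiday, so no extension applies.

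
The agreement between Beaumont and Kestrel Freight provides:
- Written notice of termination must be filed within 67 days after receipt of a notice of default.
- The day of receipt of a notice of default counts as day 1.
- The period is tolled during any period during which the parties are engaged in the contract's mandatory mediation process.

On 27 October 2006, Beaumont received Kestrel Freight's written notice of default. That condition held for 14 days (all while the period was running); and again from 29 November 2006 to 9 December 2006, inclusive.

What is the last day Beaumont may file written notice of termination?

January 26, 2007

Counting 27 October 2006 as day 1, day 67 is January 1, 2007.
Tolling adds 14 days: January 1, 2007 + 14 days = January 15, 2007.
From November 29, 2006 through December 9, 2006 inclusive is 11 days; tolling adds 11 days: January 15, 2007 + 11 days = January 26, 2007.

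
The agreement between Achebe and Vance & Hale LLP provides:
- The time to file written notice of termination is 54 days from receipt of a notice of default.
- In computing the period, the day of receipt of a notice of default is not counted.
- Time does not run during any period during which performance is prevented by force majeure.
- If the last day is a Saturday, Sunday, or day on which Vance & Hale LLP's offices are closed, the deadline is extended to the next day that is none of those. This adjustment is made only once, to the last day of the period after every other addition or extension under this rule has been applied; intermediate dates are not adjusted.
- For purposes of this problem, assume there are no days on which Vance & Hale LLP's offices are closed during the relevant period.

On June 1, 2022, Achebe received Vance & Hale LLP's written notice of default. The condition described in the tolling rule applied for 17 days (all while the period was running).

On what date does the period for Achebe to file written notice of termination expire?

54 days after June 1, 2022 is July 25, 2022.
Tolling adds 17 days: July 25, 2022 + 17 days = August 11, 2022.
August 11, 2022 is a Thursday and not a day on which Vance & Hale LLP's offices are closed, so no extension applies.

August 11, 2022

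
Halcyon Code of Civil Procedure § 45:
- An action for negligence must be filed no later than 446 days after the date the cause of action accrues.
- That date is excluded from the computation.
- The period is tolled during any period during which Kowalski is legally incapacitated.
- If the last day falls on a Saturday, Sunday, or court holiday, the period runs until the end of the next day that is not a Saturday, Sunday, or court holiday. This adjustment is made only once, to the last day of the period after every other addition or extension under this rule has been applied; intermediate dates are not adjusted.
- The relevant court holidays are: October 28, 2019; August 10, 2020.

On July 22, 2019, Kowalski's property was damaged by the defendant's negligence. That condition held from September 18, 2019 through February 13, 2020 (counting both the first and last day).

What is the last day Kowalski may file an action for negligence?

446 days after July 22, 2019 is October 10, 2020.
From September 18, 2019 through February 13, 2020 inclusive is 149 days; tolling adds 149 days: October 10, 2020 + 149 days = March 8, 2021.
March 8, 2021 is a Monday and not a court holiday, so no extension applies.

March 8, 2021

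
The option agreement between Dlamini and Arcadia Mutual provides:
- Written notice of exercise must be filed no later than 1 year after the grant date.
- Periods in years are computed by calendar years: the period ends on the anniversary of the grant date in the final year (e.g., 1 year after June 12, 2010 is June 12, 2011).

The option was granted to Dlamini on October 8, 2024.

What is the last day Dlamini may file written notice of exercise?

1 year after October 8, 2024 is October 8, 2025.

October 8, 2025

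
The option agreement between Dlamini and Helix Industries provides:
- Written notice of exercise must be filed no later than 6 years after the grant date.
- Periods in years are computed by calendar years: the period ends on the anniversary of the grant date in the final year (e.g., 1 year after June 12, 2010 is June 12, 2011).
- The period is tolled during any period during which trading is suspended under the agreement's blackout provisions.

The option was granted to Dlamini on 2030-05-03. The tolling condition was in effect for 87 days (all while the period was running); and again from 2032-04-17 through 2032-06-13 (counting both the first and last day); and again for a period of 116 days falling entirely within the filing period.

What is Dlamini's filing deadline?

January 19, 2037

6 years after 2030-05-03 is May 3, 2036.
Tolling adds 87 days: May 3, 2036 + 87 days = July 29, 2036.
From April 17, 2032 through June 13, 2032 inclusive is 58 days; tolling adds 58 days: July 29, 2036 + 58 days = September 25, 2036.
Tolling adds 116 days: September 25, 2036 + 116 days = January 19, 2037.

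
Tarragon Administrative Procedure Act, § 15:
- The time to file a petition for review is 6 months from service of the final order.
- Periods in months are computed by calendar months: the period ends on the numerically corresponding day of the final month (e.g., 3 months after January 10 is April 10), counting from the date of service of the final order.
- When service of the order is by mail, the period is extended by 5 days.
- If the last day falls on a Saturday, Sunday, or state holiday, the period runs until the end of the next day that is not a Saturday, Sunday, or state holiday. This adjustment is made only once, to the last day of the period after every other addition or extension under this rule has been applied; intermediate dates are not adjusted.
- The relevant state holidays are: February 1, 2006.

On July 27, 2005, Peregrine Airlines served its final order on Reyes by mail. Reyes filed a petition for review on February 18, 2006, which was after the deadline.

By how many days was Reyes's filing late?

16 days

6 months after July 27, 2005 is January 27, 2006.
Service was by mail, adding 5 days: January 27, 2006 + 5 days = February 1, 2006.
February 1, 2006 is a listed holiday. The next qualifying day is February 2, 2006.
The deadline is February 2, 2006; from February 2, 2006 to February 18, 2006 is 16 days.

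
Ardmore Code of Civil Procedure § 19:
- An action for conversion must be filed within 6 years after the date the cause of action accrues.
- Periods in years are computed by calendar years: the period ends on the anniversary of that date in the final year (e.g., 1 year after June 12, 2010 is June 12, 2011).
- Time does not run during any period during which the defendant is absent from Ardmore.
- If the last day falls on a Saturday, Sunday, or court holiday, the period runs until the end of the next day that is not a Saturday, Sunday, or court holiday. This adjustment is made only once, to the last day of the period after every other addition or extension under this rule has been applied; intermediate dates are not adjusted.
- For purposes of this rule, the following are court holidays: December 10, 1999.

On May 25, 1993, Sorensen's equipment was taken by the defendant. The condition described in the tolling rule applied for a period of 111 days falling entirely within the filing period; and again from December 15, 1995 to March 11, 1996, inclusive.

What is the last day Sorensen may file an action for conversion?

6 years after May 25, 1993 is May 25, 1999.
Tolling adds 111 days: May 25, 1999 + 111 days = September 13, 1999.
From December 15, 1995 through March 11, 1996 inclusive is 88 days; tolling adds 88 days: September 13, 1999 + 88 days = December 10, 1999.
December 10, 1999 is a listed holiday; December 11, 1999 is Saturday; December 12, 1999 is Sunday. The next qualifying day is December 13, 1999.

December 13, 1999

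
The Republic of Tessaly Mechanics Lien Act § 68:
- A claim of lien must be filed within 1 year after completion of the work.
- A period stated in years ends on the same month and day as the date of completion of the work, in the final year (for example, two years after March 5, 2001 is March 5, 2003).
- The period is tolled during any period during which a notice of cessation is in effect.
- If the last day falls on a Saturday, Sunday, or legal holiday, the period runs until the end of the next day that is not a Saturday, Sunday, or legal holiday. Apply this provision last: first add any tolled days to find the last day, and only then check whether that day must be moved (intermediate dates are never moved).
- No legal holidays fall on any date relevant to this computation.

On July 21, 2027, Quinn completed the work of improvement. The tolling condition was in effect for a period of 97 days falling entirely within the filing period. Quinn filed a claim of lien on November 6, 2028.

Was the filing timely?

1 year after July 21, 2027 is July 21, 2028.
Tolling adds 97 days: July 21, 2028 + 97 days = October 26, 2028.
October 26, 2028 is a Thursday and not a legal holiday, so no extension applies.
The deadline is October 26, 2028; the filing on November 6, 2028 is after that date.

No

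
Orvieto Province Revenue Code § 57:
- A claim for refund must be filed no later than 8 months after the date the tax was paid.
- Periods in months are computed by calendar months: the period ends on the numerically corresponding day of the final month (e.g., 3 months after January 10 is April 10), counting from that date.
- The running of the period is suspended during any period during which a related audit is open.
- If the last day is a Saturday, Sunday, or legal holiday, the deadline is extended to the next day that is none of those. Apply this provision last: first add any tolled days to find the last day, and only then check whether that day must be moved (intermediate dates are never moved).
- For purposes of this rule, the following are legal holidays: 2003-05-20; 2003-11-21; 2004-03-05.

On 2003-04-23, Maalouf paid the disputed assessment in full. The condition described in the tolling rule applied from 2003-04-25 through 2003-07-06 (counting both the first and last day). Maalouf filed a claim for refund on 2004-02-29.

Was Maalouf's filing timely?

8 months after 2003-04-23 is December 23, 2003.
From April 25, 2003 through July 6, 2003 inclusive is 73 days; tolling adds 73 days: December 23, 2003 + 73 days = March 5, 2004.
March 5, 2004 is a listed holiday; March 6, 2004 is Saturday; March 7, 2004 is Sunday. The next qualifying day is March 8, 2004.
The deadline is March 8, 2004; the filing on February 29, 2004 is on or before that date.

Yes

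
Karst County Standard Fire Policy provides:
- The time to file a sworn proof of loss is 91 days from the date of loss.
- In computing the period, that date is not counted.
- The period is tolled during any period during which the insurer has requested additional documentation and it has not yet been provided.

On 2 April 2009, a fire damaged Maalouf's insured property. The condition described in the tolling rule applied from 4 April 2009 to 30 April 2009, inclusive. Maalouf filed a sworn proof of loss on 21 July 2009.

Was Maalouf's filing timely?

Yes

91 days after 2 April 2009 is July 2, 2009.
From April 4, 2009 through April 30, 2009 inclusive is 27 days; tolling adds 27 days: July 2, 2009 + 27 days = July 29, 2009.
The deadline is July 29, 2009; the filing on July 21, 2009 is on or before that date.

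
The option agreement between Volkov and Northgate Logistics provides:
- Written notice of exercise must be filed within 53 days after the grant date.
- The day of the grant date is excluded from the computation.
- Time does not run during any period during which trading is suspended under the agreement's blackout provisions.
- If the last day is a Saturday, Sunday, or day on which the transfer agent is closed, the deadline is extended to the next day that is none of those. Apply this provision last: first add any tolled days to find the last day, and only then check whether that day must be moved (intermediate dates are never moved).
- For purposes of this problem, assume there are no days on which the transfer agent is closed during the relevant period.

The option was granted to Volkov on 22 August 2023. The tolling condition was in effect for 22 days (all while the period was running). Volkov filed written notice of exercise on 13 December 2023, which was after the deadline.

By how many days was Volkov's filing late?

53 days after 22 August 2023 is October 14, 2023.
Tolling adds 22 days: October 14, 2023 + 22 days = November 5, 2023.
November 5, 2023 is Sunday. The next qualifying day is November 6, 2023.
The deadline is November 6, 2023; from November 6, 2023 to December 13, 2023 is 37 days.

37 days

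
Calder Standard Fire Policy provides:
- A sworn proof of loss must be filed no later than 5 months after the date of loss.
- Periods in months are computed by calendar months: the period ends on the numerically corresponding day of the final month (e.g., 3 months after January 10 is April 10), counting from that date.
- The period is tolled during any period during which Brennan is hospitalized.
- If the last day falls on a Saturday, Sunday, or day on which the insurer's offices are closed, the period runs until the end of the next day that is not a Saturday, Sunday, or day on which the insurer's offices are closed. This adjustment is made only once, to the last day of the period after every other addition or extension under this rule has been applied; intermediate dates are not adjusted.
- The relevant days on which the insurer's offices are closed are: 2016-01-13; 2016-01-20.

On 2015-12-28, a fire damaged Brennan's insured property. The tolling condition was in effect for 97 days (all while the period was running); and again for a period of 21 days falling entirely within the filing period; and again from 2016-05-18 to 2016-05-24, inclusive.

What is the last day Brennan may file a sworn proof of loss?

September 30, 2016

5 months after 2015-12-28 is May 28, 2016.
Tolling adds 97 days: May 28, 2016 + 97 days = September 2, 2016.
Tolling adds 21 days: September 2, 2016 + 21 days = September 23, 2016.
From May 18, 2016 through May 24, 2016 inclusive is 7 days; tolling adds 7 days: September 23, 2016 + 7 days = September 30, 2016.
September 30, 2016 is a Friday and not a day on which the insurer's offices are closed, so no extension applies.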